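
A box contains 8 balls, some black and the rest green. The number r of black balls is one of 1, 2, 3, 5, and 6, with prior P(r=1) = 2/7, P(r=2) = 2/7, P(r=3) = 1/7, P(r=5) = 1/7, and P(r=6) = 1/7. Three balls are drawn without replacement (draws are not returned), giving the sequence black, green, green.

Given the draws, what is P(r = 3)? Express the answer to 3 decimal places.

0.196

For each hypothesis, P(data | H) works out to: P(data | r = 1) = (1/8)(7/7)(6/6) = 1/8; P(data | r = 2) = (2/8)(6/7)(5/6) = 5/28; P(data | r = 3) = (3/8)(5/7)(4/6) = 5/28; P(data | r = 5) = (5/8)(3/7)(2/6) = 5/56; P(data | r = 6) = (6/8)(2/7)(1/6) = 1/28.
Multiplying each by its prior: 2/7 · 1/8 = 1/28, 2/7 · 5/28 = 5/98, 1/7 · 5/28 = 5/196, 1/7 · 5/56 = 5/392, 1/7 · 1/28 = 1/196; summing to 51/392.
By Bayes' rule, P(r = 3 | data) = (5/196) / (51/392) = 10/51.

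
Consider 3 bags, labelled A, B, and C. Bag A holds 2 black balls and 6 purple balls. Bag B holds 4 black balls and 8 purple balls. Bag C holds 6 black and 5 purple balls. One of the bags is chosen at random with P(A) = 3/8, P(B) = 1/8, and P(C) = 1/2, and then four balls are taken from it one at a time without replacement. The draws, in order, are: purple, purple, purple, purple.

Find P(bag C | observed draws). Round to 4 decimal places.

Compute the likelihood of the observed sequence for each case: P(data | bag A) = (6/8)(5/7)(4/6)(3/5) = 0.21429; P(data | bag B) = (8/12)(7/11)(6/10)(5/9) = 0.14141; P(data | bag C) = (5/11)(4/10)(3/9)(2/8) = 0.015152.
Weighting by the prior gives 3/8 · 0.21429 = 0.080357, 1/8 · 0.14141 = 0.017677, 1/2 · 0.015152 = 0.0075758; with total 0.10561.
Therefore the posterior P(bag C | data) = (0.0075758) / (0.10561) = 0.071734.

0.0717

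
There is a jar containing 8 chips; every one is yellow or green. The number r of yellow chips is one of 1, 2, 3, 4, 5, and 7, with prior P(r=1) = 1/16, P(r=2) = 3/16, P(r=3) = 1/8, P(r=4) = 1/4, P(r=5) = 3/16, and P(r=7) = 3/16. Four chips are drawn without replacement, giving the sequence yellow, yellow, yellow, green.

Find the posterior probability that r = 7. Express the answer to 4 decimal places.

Compute the likelihood of the observed sequence for each case: P(data | r = 1) = (1/8)(0/7) = 0; P(data | r = 2) = (2/8)(1/7)(0/6) = 0; P(data | r = 3) = (3/8)(2/7)(1/6)(5/5) = 0.017857; P(data | r = 4) = (4/8)(3/7)(2/6)(4/5) = 0.057143; P(data | r = 5) = (5/8)(4/7)(3/6)(3/5) = 0.10714; P(data | r = 7) = (7/8)(6/7)(5/6)(1/5) = 0.125.
Weighting by the prior gives 1/16 · 0 = 0, 3/16 · 0 = 0, 1/8 · 0.017857 = 0.0022321, 1/4 · 0.057143 = 0.014286, 3/16 · 0.10714 = 0.020089, 3/16 · 0.125 = 0.023438; these sum to 0.060045.
By Bayes' rule, P(r = 7 | data) = (0.023438) / (0.060045) = 0.39033.

0.3903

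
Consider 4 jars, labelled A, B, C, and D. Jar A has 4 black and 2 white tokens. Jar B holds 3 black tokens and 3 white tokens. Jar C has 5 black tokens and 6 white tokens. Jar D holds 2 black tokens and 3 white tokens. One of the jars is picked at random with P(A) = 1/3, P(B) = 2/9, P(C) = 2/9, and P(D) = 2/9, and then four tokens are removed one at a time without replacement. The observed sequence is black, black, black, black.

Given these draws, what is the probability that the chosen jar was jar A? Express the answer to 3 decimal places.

Under each hypothesis, the probability of the observed sequence is: P(data | jar A) = (4/6)(3/5)(2/4)(1/3) = 0.066667; P(data | jar B) = (3/6)(2/5)(1/4)(0/3) = 0; P(data | jar C) = (5/11)(4/10)(3/9)(2/8) = 0.015152; P(data | jar D) = (2/5)(1/4)(0/3) = 0.
The prior-weighted likelihoods are 1/3 · 0.066667 = 0.022222, 2/9 · 0 = 0, 2/9 · 0.015152 = 0.003367, 2/9 · 0 = 0; summing to 0.025589.
Therefore the posterior P(jar A | data) = (0.022222) / (0.025589) = 0.86842.

0.868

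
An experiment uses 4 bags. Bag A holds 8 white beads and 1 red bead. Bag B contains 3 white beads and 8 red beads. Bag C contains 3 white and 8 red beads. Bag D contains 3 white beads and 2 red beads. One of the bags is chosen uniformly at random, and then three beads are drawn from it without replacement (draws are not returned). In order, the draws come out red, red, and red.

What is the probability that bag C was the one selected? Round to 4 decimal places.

0.5000

Compute the likelihood of the observed sequence for each case: P(data | bag A) = (1/9)(0/8) = 0; P(data | bag B) = (8/11)(7/10)(6/9) = 56/165; P(data | bag C) = (8/11)(7/10)(6/9) = 56/165; P(data | bag D) = (2/5)(1/4)(0/3) = 0.
Multiplying each by its prior: 1/4 · 0 = 0, 1/4 · 56/165 = 14/165, 1/4 · 56/165 = 14/165, 1/4 · 0 = 0; summing to 28/165.
By Bayes' rule, P(bag C | data) = (14/165) / (28/165) = 1/2.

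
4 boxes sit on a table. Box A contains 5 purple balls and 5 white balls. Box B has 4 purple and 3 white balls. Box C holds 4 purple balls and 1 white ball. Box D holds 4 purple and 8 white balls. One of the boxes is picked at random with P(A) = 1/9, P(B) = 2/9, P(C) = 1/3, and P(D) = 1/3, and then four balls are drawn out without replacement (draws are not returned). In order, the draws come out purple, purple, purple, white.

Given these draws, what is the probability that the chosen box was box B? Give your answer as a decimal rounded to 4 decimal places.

0.1949

The likelihood of the observed sequence under each hypothesis: P(data | box A) = (5/10)(4/9)(3/8)(5/7) = 0.059524; P(data | box B) = (4/7)(3/6)(2/5)(3/4) = 0.085714; P(data | box C) = (4/5)(3/4)(2/3)(1/2) = 0.2; P(data | box D) = (4/12)(3/11)(2/10)(8/9) = 0.016162.
Multiplying each by its prior: 1/9 · 0.059524 = 0.0066138, 2/9 · 0.085714 = 0.019048, 1/3 · 0.2 = 0.066667, 1/3 · 0.016162 = 0.0053872; with total 0.097715.
Therefore the posterior P(box B | data) = (0.019048) / (0.097715) = 0.19493.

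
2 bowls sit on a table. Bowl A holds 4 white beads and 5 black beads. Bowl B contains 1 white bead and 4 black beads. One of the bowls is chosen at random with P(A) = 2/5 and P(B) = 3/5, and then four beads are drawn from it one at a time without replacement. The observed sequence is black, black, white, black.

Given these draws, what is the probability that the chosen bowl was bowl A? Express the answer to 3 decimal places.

0.209

Compute the likelihood of the observed sequence for each case: P(data | bowl A) = (5/9)(4/8)(4/7)(3/6) = 0.079365; P(data | bowl B) = (4/5)(3/4)(1/3)(2/2) = 0.2.
Weighting by the prior gives 2/5 · 0.079365 = 0.031746, 3/5 · 0.2 = 0.12; these sum to 0.15175.
By Bayes' rule, P(bowl A | data) = (0.031746) / (0.15175) = 0.20921.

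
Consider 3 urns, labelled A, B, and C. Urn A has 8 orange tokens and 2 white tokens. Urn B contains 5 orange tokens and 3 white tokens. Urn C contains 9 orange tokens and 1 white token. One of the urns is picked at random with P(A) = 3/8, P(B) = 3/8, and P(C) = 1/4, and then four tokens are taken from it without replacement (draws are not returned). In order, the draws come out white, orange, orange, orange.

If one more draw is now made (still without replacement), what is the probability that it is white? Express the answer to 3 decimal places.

0.247

Compute the likelihood of the observed sequence for each case: P(data | urn A) = (2/10)(8/9)(7/8)(6/7) = 0.13333; P(data | urn B) = (3/8)(5/7)(4/6)(3/5) = 0.10714; P(data | urn C) = (1/10)(9/9)(8/8)(7/7) = 0.1.
Multiplying each by its prior: 3/8 · 0.13333 = 0.05, 3/8 · 0.10714 = 0.040179, 1/4 · 0.1 = 0.025; summing to 0.11518.
Normalising, the posterior is P(urn A | data) = 0.43411, P(urn B | data) = 0.34884, P(urn C | data) = 0.21705.
So P(white next | data) = Σ P(white next | H) P(H | data) = (1/6)(0.43411) + (1/2)(0.34884) + (0)(0.21705) = 0.24677.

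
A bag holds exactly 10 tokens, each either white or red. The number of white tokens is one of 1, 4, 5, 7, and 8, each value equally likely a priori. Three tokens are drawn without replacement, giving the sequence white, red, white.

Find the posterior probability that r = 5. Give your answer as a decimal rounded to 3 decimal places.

Under each hypothesis, the probability of the observed sequence is: P(data | r = 1) = (1/10)(9/9)(0/8) = 0; P(data | r = 4) = (4/10)(6/9)(3/8) = 1/10; P(data | r = 5) = (5/10)(5/9)(4/8) = 5/36; P(data | r = 7) = (7/10)(3/9)(6/8) = 7/40; P(data | r = 8) = (8/10)(2/9)(7/8) = 7/45.
Weighting by the prior gives 1/5 · 0 = 0, 1/5 · 1/10 = 1/50, 1/5 · 5/36 = 1/36, 1/5 · 7/40 = 7/200, 1/5 · 7/45 = 7/225; with total 41/360.
Therefore the posterior P(r = 5 | data) = (1/36) / (41/360) = 10/41.

0.244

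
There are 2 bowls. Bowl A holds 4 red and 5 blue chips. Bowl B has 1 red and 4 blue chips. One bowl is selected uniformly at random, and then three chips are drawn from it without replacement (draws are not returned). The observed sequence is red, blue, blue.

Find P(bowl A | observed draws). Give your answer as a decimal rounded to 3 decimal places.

0.442

For each hypothesis, P(data | H) works out to: P(data | bowl A) = (4/9)(5/8)(4/7) = 10/63; P(data | bowl B) = (1/5)(4/4)(3/3) = 1/5.
The prior-weighted likelihoods are 1/2 · 10/63 = 5/63, 1/2 · 1/5 = 1/10; with total 113/630.
So P(bowl A | data) = (5/63) / (113/630) = 50/113.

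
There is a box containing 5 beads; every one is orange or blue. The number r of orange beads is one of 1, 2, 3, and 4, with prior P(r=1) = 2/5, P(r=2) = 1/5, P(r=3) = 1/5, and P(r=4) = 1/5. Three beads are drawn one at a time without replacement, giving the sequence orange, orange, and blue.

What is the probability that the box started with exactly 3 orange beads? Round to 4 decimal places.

Under each hypothesis, the probability of the observed sequence is: P(data | r = 1) = (1/5)(0/4) = 0; P(data | r = 2) = (2/5)(1/4)(3/3) = 1/10; P(data | r = 3) = (3/5)(2/4)(2/3) = 1/5; P(data | r = 4) = (4/5)(3/4)(1/3) = 1/5.
The prior-weighted likelihoods are 2/5 · 0 = 0, 1/5 · 1/10 = 1/50, 1/5 · 1/5 = 1/25, 1/5 · 1/5 = 1/25; summing to 1/10.
By Bayes' rule, P(r = 3 | data) = (1/25) / (1/10) = 2/5.

0.4000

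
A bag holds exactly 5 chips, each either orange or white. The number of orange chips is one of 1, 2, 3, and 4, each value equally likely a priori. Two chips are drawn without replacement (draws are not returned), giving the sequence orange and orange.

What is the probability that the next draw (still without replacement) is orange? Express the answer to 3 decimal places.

Under each hypothesis, the probability of the observed sequence is: P(data | r = 1) = (1/5)(0/4) = 0; P(data | r = 2) = (2/5)(1/4) = 1/10; P(data | r = 3) = (3/5)(2/4) = 3/10; P(data | r = 4) = (4/5)(3/4) = 3/5.
Multiplying each by its prior: 1/4 · 0 = 0, 1/4 · 1/10 = 1/40, 1/4 · 3/10 = 3/40, 1/4 · 3/5 = 3/20; these sum to 1/4.
Normalising, the posterior is P(r = 1 | data) = 0, P(r = 2 | data) = 1/10, P(r = 3 | data) = 3/10, P(r = 4 | data) = 3/5.
Averaging over the posterior, P(orange next | data) = (0)(1/10) + (1/3)(3/10) + (2/3)(3/5) = 1/2.

0.500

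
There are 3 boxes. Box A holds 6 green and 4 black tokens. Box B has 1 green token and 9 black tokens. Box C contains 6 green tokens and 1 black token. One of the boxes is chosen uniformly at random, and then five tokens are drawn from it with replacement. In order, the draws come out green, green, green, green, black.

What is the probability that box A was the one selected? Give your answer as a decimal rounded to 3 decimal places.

Under each hypothesis, the probability of the observed sequence is: P(data | box A) = (6/10)(6/10)(6/10)(6/10)(4/10) = 0.05184; P(data | box B) = (1/10)(1/10)(1/10)(1/10)(9/10) = 9e-05; P(data | box C) = (6/7)(6/7)(6/7)(6/7)(1/7) = 0.077111.
Weighting by the prior gives 1/3 · 0.05184 = 0.01728, 1/3 · 9e-05 = 3e-05, 1/3 · 0.077111 = 0.025704; these sum to 0.043014.
So P(box A | data) = (0.01728) / (0.043014) = 0.40173.

0.402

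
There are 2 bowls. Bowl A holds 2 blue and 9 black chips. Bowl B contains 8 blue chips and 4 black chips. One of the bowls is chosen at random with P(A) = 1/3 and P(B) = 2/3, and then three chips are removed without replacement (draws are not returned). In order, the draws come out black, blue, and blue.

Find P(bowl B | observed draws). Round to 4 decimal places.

0.9492

For each hypothesis, P(data | H) works out to: P(data | bowl A) = (9/11)(2/10)(1/9) = 1/55; P(data | bowl B) = (4/12)(8/11)(7/10) = 28/165.
Weighting by the prior gives 1/3 · 1/55 = 1/165, 2/3 · 28/165 = 56/495; with total 59/495.
By Bayes' rule, P(bowl B | data) = (56/495) / (59/495) = 56/59.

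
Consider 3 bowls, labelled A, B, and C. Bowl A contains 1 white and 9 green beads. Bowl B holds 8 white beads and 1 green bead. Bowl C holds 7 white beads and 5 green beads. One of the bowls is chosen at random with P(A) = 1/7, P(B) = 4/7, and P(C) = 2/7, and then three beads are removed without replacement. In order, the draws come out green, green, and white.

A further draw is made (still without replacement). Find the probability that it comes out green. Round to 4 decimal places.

The likelihood of the observed sequence under each hypothesis: P(data | bowl A) = (9/10)(8/9)(1/8) = 0.1; P(data | bowl B) = (1/9)(0/8) = 0; P(data | bowl C) = (5/12)(4/11)(7/10) = 0.10606.
Weighting by the prior gives 1/7 · 0.1 = 0.014286, 4/7 · 0 = 0, 2/7 · 0.10606 = 0.030303; with total 0.044589.
Dividing through by the total gives posterior P(bowl A | data) = 0.32039, P(bowl B | data) = 0, P(bowl C | data) = 0.67961.
The predictive probability is P(green next | data) = (1)(0.32039) + (1/3)(0.67961) = 0.54693.

0.5469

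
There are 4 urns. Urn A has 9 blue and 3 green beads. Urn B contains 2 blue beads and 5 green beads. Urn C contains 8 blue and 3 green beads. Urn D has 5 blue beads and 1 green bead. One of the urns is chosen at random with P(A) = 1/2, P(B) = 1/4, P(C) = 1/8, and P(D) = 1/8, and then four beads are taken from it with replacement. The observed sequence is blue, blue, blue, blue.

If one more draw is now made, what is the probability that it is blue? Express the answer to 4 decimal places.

For each hypothesis, P(data | H) works out to: P(data | urn A) = (9/12)(9/12)(9/12)(9/12) = 0.31641; P(data | urn B) = (2/7)(2/7)(2/7)(2/7) = 0.0066639; P(data | urn C) = (8/11)(8/11)(8/11)(8/11) = 0.27976; P(data | urn D) = (5/6)(5/6)(5/6)(5/6) = 0.48225.
Weighting by the prior gives 1/2 · 0.31641 = 0.1582, 1/4 · 0.0066639 = 0.001666, 1/8 · 0.27976 = 0.03497, 1/8 · 0.48225 = 0.060282; with total 0.25512.
Dividing through by the total gives posterior P(urn A | data) = 0.62011, P(urn B | data) = 0.0065301, P(urn C | data) = 0.13707, P(urn D | data) = 0.23629.
The predictive probability is P(blue next | data) = (3/4)(0.62011) + (2/7)(0.0065301) + (8/11)(0.13707) + (5/6)(0.23629) = 0.76354.

0.7635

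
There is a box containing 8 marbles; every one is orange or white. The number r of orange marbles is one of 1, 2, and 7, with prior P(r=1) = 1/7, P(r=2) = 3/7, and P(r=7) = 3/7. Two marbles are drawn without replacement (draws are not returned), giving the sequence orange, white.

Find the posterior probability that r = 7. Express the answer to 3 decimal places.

0.328

Under each hypothesis, the probability of the observed sequence is: P(data | r = 1) = (1/8)(7/7) = 1/8; P(data | r = 2) = (2/8)(6/7) = 3/14; P(data | r = 7) = (7/8)(1/7) = 1/8.
Weighting by the prior gives 1/7 · 1/8 = 1/56, 3/7 · 3/14 = 9/98, 3/7 · 1/8 = 3/56; these sum to 8/49.
Therefore the posterior P(r = 7 | data) = (3/56) / (8/49) = 21/64.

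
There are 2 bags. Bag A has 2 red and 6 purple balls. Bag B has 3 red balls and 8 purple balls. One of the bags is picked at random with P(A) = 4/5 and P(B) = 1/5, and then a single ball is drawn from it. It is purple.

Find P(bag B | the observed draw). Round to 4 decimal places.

Compute the likelihood of this draw for each case: P(data | bag A) = (6/8) = 3/4; P(data | bag B) = (8/11) = 8/11.
Weighting by the prior gives 4/5 · 3/4 = 3/5, 1/5 · 8/11 = 8/55; these sum to 41/55.
So P(bag B | data) = (8/55) / (41/55) = 8/41.

0.1951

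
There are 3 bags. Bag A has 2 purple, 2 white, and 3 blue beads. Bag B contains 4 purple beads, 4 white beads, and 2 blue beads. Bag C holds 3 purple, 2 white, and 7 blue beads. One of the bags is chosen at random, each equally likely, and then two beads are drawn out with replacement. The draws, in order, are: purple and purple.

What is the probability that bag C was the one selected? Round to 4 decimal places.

For each hypothesis, P(data | H) works out to: P(data | bag A) = (2/7)(2/7) = 0.081633; P(data | bag B) = (4/10)(4/10) = 0.16; P(data | bag C) = (3/12)(3/12) = 0.0625.
The prior-weighted likelihoods are 1/3 · 0.081633 = 0.027211, 1/3 · 0.16 = 0.053333, 1/3 · 0.0625 = 0.020833; these sum to 0.10138.
Therefore the posterior P(bag C | data) = (0.020833) / (0.10138) = 0.2055.

0.2055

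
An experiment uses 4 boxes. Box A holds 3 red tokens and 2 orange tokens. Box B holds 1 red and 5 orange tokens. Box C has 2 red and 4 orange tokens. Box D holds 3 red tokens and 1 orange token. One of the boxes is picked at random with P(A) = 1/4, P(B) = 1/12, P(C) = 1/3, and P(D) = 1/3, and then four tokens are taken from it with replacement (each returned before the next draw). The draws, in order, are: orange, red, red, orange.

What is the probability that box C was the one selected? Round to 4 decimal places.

Under each hypothesis, the probability of the observed sequence is: P(data | box A) = (2/5)(3/5)(3/5)(2/5) = 0.0576; P(data | box B) = (5/6)(1/6)(1/6)(5/6) = 0.01929; P(data | box C) = (4/6)(2/6)(2/6)(4/6) = 0.049383; P(data | box D) = (1/4)(3/4)(3/4)(1/4) = 0.035156.
Weighting by the prior gives 1/4 · 0.0576 = 0.0144, 1/12 · 0.01929 = 0.0016075, 1/3 · 0.049383 = 0.016461, 1/3 · 0.035156 = 0.011719; with total 0.044187.
So P(box C | data) = (0.016461) / (0.044187) = 0.37253.

0.3725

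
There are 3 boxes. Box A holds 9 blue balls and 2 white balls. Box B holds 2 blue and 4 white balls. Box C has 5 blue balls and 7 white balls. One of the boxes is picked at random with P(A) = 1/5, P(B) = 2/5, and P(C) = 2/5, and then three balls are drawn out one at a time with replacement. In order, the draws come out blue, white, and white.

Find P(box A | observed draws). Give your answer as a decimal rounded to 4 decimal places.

The likelihood of the observed sequence under each hypothesis: P(data | box A) = (9/11)(2/11)(2/11) = 0.027047; P(data | box B) = (2/6)(4/6)(4/6) = 0.14815; P(data | box C) = (5/12)(7/12)(7/12) = 0.14178.
Multiplying each by its prior: 1/5 · 0.027047 = 0.0054095, 2/5 · 0.14815 = 0.059259, 2/5 · 0.14178 = 0.056713; summing to 0.12138.
So P(box A | data) = (0.0054095) / (0.12138) = 0.044566.

0.0446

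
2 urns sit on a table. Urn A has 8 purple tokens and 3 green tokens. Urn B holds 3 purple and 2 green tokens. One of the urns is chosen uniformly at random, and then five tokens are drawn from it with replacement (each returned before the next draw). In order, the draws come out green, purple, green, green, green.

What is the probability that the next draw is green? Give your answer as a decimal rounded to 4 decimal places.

0.3736

For each hypothesis, P(data | H) works out to: P(data | urn A) = (3/11)(8/11)(3/11)(3/11)(3/11) = 0.0040236; P(data | urn B) = (2/5)(3/5)(2/5)(2/5)(2/5) = 0.01536.
Multiplying each by its prior: 1/2 · 0.0040236 = 0.0020118, 1/2 · 0.01536 = 0.00768; these sum to 0.0096918.
Normalising, the posterior is P(urn A | data) = 0.20758, P(urn B | data) = 0.79242.
Averaging over the posterior, P(green next | data) = (3/11)(0.20758) + (2/5)(0.79242) = 0.37358.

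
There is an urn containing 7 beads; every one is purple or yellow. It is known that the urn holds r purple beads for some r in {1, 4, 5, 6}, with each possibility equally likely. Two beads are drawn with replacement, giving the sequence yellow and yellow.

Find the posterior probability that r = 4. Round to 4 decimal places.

0.1800

Compute the likelihood of the observed sequence for each case: P(data | r = 1) = (6/7)(6/7) = 36/49; P(data | r = 4) = (3/7)(3/7) = 9/49; P(data | r = 5) = (2/7)(2/7) = 4/49; P(data | r = 6) = (1/7)(1/7) = 1/49.
Weighting by the prior gives 1/4 · 36/49 = 9/49, 1/4 · 9/49 = 9/196, 1/4 · 4/49 = 1/49, 1/4 · 1/49 = 1/196; these sum to 25/98.
Therefore the posterior P(r = 4 | data) = (9/196) / (25/98) = 9/50.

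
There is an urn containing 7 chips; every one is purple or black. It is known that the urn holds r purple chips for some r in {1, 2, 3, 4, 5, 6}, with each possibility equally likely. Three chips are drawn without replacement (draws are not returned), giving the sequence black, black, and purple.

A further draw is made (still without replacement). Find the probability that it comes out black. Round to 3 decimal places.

The likelihood of the observed sequence under each hypothesis: P(data | r = 1) = (6/7)(5/6)(1/5) = 1/7; P(data | r = 2) = (5/7)(4/6)(2/5) = 4/21; P(data | r = 3) = (4/7)(3/6)(3/5) = 6/35; P(data | r = 4) = (3/7)(2/6)(4/5) = 4/35; P(data | r = 5) = (2/7)(1/6)(5/5) = 1/21; P(data | r = 6) = (1/7)(0/6) = 0.
Multiplying each by its prior: 1/6 · 1/7 = 1/42, 1/6 · 4/21 = 2/63, 1/6 · 6/35 = 1/35, 1/6 · 4/35 = 2/105, 1/6 · 1/21 = 1/126, 1/6 · 0 = 0; these sum to 1/9.
The posterior is then P(r = 1 | data) = 3/14, P(r = 2 | data) = 2/7, P(r = 3 | data) = 9/35, P(r = 4 | data) = 6/35, P(r = 5 | data) = 1/14, P(r = 6 | data) = 0.
So P(black next | data) = Σ P(black next | H) P(H | data) = (1)(3/14) + (3/4)(2/7) + (1/2)(9/35) + (1/4)(6/35) + (0)(1/14) = 3/5.

0.600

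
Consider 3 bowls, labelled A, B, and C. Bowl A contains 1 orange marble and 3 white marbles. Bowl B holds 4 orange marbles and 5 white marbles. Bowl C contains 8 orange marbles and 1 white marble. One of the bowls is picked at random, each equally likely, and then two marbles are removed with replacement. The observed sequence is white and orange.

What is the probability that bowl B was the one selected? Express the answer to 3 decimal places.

The likelihood of the observed sequence under each hypothesis: P(data | bowl A) = (3/4)(1/4) = 0.1875; P(data | bowl B) = (5/9)(4/9) = 0.24691; P(data | bowl C) = (1/9)(8/9) = 0.098765.
Weighting by the prior gives 1/3 · 0.1875 = 0.0625, 1/3 · 0.24691 = 0.082305, 1/3 · 0.098765 = 0.032922; with total 0.17773.
So P(bowl B | data) = (0.082305) / (0.17773) = 0.4631.

0.463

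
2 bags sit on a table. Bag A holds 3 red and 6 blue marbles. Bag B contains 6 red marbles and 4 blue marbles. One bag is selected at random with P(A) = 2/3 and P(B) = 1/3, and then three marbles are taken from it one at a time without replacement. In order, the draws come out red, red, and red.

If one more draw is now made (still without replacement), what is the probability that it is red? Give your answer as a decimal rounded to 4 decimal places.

For each hypothesis, P(data | H) works out to: P(data | bag A) = (3/9)(2/8)(1/7) = 1/84; P(data | bag B) = (6/10)(5/9)(4/8) = 1/6.
Multiplying each by its prior: 2/3 · 1/84 = 1/126, 1/3 · 1/6 = 1/18; summing to 4/63.
The posterior is then P(bag A | data) = 1/8, P(bag B | data) = 7/8.
The predictive probability is P(red next | data) = (0)(1/8) + (3/7)(7/8) = 3/8.

0.3750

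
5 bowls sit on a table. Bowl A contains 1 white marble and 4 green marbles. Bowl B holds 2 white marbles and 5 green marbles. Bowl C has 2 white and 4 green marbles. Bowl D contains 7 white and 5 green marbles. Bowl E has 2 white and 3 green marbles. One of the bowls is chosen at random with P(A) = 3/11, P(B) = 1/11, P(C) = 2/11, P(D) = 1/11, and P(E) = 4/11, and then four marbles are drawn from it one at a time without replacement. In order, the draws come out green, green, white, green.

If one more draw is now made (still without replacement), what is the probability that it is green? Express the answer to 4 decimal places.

0.5796

The likelihood of the observed sequence under each hypothesis: P(data | bowl A) = (4/5)(3/4)(1/3)(2/2) = 0.2; P(data | bowl B) = (5/7)(4/6)(2/5)(3/4) = 0.14286; P(data | bowl C) = (4/6)(3/5)(2/4)(2/3) = 0.13333; P(data | bowl D) = (5/12)(4/11)(7/10)(3/9) = 0.035354; P(data | bowl E) = (3/5)(2/4)(2/3)(1/2) = 0.1.
Weighting by the prior gives 3/11 · 0.2 = 0.054545, 1/11 · 0.14286 = 0.012987, 2/11 · 0.13333 = 0.024242, 1/11 · 0.035354 = 0.003214, 4/11 · 0.1 = 0.036364; these sum to 0.13135.
The posterior is then P(bowl A | data) = 0.41526, P(bowl B | data) = 0.098871, P(bowl C | data) = 0.18456, P(bowl D | data) = 0.024468, P(bowl E | data) = 0.27684.
So P(green next | data) = Σ P(green next | H) P(H | data) = (1)(0.41526) + (2/3)(0.098871) + (1/2)(0.18456) + (1/4)(0.024468) + (0)(0.27684) = 0.57957.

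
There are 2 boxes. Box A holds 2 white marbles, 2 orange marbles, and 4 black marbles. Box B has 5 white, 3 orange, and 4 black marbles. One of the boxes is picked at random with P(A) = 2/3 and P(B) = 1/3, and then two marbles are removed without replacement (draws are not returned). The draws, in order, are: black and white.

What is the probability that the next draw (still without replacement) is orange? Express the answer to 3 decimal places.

0.322

Compute the likelihood of the observed sequence for each case: P(data | box A) = (4/8)(2/7) = 1/7; P(data | box B) = (4/12)(5/11) = 5/33.
Weighting by the prior gives 2/3 · 1/7 = 2/21, 1/3 · 5/33 = 5/99; summing to 101/693.
The posterior is then P(box A | data) = 66/101, P(box B | data) = 35/101.
The predictive probability is P(orange next | data) = (1/3)(66/101) + (3/10)(35/101) = 65/202.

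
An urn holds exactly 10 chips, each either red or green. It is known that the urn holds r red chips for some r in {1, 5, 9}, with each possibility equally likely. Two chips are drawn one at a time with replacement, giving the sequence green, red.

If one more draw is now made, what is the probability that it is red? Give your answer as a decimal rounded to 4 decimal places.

0.5000

Compute the likelihood of the observed sequence for each case: P(data | r = 1) = (9/10)(1/10) = 9/100; P(data | r = 5) = (5/10)(5/10) = 1/4; P(data | r = 9) = (1/10)(9/10) = 9/100.
The prior-weighted likelihoods are 1/3 · 9/100 = 3/100, 1/3 · 1/4 = 1/12, 1/3 · 9/100 = 3/100; these sum to 43/300.
Dividing through by the total gives posterior P(r = 1 | data) = 9/43, P(r = 5 | data) = 25/43, P(r = 9 | data) = 9/43.
So P(red next | data) = Σ P(red next | H) P(H | data) = (1/10)(9/43) + (1/2)(25/43) + (9/10)(9/43) = 1/2.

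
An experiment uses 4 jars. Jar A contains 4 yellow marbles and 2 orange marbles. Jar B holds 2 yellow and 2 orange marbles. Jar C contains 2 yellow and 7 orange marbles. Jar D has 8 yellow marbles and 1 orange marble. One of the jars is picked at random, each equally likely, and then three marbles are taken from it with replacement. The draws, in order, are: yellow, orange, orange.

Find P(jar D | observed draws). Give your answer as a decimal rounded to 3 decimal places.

The likelihood of the observed sequence under each hypothesis: P(data | jar A) = (4/6)(2/6)(2/6) = 0.074074; P(data | jar B) = (2/4)(2/4)(2/4) = 0.125; P(data | jar C) = (2/9)(7/9)(7/9) = 0.13443; P(data | jar D) = (8/9)(1/9)(1/9) = 0.010974.
Multiplying each by its prior: 1/4 · 0.074074 = 0.018519, 1/4 · 0.125 = 0.03125, 1/4 · 0.13443 = 0.033608, 1/4 · 0.010974 = 0.0027435; summing to 0.08612.
So P(jar D | data) = (0.0027435) / (0.08612) = 0.031857.

0.032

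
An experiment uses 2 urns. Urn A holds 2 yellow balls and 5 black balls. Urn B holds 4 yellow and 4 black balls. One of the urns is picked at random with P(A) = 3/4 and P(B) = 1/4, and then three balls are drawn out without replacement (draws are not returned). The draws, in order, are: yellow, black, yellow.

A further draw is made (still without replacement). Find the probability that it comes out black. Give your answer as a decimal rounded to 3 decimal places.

0.800

The likelihood of the observed sequence under each hypothesis: P(data | urn A) = (2/7)(5/6)(1/5) = 1/21; P(data | urn B) = (4/8)(4/7)(3/6) = 1/7.
Weighting by the prior gives 3/4 · 1/21 = 1/28, 1/4 · 1/7 = 1/28; these sum to 1/14.
Normalising, the posterior is P(urn A | data) = 1/2, P(urn B | data) = 1/2.
Averaging over the posterior, P(black next | data) = (1)(1/2) + (3/5)(1/2) = 4/5.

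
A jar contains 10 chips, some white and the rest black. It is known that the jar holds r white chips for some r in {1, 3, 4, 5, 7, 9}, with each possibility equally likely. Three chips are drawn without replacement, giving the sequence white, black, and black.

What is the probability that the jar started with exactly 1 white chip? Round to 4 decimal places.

0.1565

Under each hypothesis, the probability of the observed sequence is: P(data | r = 1) = (1/10)(9/9)(8/8) = 1/10; P(data | r = 3) = (3/10)(7/9)(6/8) = 7/40; P(data | r = 4) = (4/10)(6/9)(5/8) = 1/6; P(data | r = 5) = (5/10)(5/9)(4/8) = 5/36; P(data | r = 7) = (7/10)(3/9)(2/8) = 7/120; P(data | r = 9) = (9/10)(1/9)(0/8) = 0.
Weighting by the prior gives 1/6 · 1/10 = 1/60, 1/6 · 7/40 = 7/240, 1/6 · 1/6 = 1/36, 1/6 · 5/36 = 5/216, 1/6 · 7/120 = 7/720, 1/6 · 0 = 0; with total 23/216.
So P(r = 1 | data) = (1/60) / (23/216) = 18/115.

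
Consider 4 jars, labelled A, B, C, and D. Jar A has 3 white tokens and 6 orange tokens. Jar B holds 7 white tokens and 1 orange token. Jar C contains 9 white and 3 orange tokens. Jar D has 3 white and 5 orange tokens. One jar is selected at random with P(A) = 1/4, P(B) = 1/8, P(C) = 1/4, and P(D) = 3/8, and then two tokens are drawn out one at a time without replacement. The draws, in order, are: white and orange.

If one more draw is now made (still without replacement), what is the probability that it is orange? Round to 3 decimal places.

0.530

The likelihood of the observed sequence under each hypothesis: P(data | jar A) = (3/9)(6/8) = 0.25; P(data | jar B) = (7/8)(1/7) = 0.125; P(data | jar C) = (9/12)(3/11) = 0.20455; P(data | jar D) = (3/8)(5/7) = 0.26786.
Multiplying each by its prior: 1/4 · 0.25 = 0.0625, 1/8 · 0.125 = 0.015625, 1/4 · 0.20455 = 0.051136, 3/8 · 0.26786 = 0.10045; with total 0.22971.
Normalising, the posterior is P(jar A | data) = 0.27208, P(jar B | data) = 0.068021, P(jar C | data) = 0.22261, P(jar D | data) = 0.43728.
Averaging over the posterior, P(orange next | data) = (5/7)(0.27208) + (0)(0.068021) + (1/5)(0.22261) + (2/3)(0.43728) = 0.53039.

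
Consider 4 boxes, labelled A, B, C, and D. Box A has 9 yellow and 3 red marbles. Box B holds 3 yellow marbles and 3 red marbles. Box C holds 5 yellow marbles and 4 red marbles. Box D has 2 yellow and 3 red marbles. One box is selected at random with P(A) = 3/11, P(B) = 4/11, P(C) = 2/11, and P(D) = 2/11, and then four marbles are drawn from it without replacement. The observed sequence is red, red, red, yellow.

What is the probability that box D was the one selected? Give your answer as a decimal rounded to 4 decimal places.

For each hypothesis, P(data | H) works out to: P(data | box A) = (3/12)(2/11)(1/10)(9/9) = 0.0045455; P(data | box B) = (3/6)(2/5)(1/4)(3/3) = 0.05; P(data | box C) = (4/9)(3/8)(2/7)(5/6) = 0.039683; P(data | box D) = (3/5)(2/4)(1/3)(2/2) = 0.1.
Weighting by the prior gives 3/11 · 0.0045455 = 0.0012397, 4/11 · 0.05 = 0.018182, 2/11 · 0.039683 = 0.007215, 2/11 · 0.1 = 0.018182; these sum to 0.044818.
Therefore the posterior P(box D | data) = (0.018182) / (0.044818) = 0.40568.

0.4057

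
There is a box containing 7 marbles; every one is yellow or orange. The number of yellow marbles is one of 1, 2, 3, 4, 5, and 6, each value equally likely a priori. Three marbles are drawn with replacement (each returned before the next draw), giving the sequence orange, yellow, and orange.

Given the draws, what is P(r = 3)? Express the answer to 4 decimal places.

Compute the likelihood of the observed sequence for each case: P(data | r = 1) = (6/7)(1/7)(6/7) = 0.10496; P(data | r = 2) = (5/7)(2/7)(5/7) = 0.14577; P(data | r = 3) = (4/7)(3/7)(4/7) = 0.13994; P(data | r = 4) = (3/7)(4/7)(3/7) = 0.10496; P(data | r = 5) = (2/7)(5/7)(2/7) = 0.058309; P(data | r = 6) = (1/7)(6/7)(1/7) = 0.017493.
The prior-weighted likelihoods are 1/6 · 0.10496 = 0.017493, 1/6 · 0.14577 = 0.024295, 1/6 · 0.13994 = 0.023324, 1/6 · 0.10496 = 0.017493, 1/6 · 0.058309 = 0.0097182, 1/6 · 0.017493 = 0.0029155; summing to 0.095238.
Hence P(r = 3 | data) = (0.023324) / (0.095238) = 0.2449.

0.2449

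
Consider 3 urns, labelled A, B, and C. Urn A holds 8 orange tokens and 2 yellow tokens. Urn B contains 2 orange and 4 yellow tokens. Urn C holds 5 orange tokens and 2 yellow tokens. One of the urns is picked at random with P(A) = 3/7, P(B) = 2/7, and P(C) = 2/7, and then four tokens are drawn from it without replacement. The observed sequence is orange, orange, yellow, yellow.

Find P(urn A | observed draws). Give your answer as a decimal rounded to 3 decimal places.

For each hypothesis, P(data | H) works out to: P(data | urn A) = (8/10)(7/9)(2/8)(1/7) = 1/45; P(data | urn B) = (2/6)(1/5)(4/4)(3/3) = 1/15; P(data | urn C) = (5/7)(4/6)(2/5)(1/4) = 1/21.
Weighting by the prior gives 3/7 · 1/45 = 1/105, 2/7 · 1/15 = 2/105, 2/7 · 1/21 = 2/147; summing to 31/735.
By Bayes' rule, P(urn A | data) = (1/105) / (31/735) = 7/31.

0.226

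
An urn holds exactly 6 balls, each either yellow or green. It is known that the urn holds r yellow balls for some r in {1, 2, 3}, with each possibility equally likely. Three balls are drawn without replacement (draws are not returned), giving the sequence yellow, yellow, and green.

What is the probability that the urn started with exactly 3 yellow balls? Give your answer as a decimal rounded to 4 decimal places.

0.6923

The likelihood of the observed sequence under each hypothesis: P(data | r = 1) = (1/6)(0/5) = 0; P(data | r = 2) = (2/6)(1/5)(4/4) = 1/15; P(data | r = 3) = (3/6)(2/5)(3/4) = 3/20.
Weighting by the prior gives 1/3 · 0 = 0, 1/3 · 1/15 = 1/45, 1/3 · 3/20 = 1/20; with total 13/180.
Hence P(r = 3 | data) = (1/20) / (13/180) = 9/13.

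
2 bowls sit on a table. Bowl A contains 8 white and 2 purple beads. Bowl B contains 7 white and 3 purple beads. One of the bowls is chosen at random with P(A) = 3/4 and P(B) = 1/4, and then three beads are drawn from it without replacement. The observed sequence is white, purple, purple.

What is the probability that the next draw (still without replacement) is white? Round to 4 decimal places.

For each hypothesis, P(data | H) works out to: P(data | bowl A) = (8/10)(2/9)(1/8) = 1/45; P(data | bowl B) = (7/10)(3/9)(2/8) = 7/120.
Weighting by the prior gives 3/4 · 1/45 = 1/60, 1/4 · 7/120 = 7/480; with total 1/32.
The posterior is then P(bowl A | data) = 8/15, P(bowl B | data) = 7/15.
Averaging over the posterior, P(white next | data) = (1)(8/15) + (6/7)(7/15) = 14/15.

0.9333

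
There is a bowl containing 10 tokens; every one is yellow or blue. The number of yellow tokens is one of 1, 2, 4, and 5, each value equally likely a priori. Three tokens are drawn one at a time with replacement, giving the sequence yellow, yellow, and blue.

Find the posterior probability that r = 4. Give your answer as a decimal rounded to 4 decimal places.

Compute the likelihood of the observed sequence for each case: P(data | r = 1) = (1/10)(1/10)(9/10) = 0.009; P(data | r = 2) = (2/10)(2/10)(8/10) = 0.032; P(data | r = 4) = (4/10)(4/10)(6/10) = 0.096; P(data | r = 5) = (5/10)(5/10)(5/10) = 0.125.
Multiplying each by its prior: 1/4 · 0.009 = 0.00225, 1/4 · 0.032 = 0.008, 1/4 · 0.096 = 0.024, 1/4 · 0.125 = 0.03125; with total 0.0655.
Hence P(r = 4 | data) = (0.024) / (0.0655) = 0.36641.

0.3664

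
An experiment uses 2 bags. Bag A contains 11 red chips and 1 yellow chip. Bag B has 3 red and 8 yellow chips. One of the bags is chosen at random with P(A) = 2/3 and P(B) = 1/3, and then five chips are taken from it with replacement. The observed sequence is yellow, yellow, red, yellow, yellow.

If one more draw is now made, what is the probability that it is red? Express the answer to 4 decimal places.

0.2735

For each hypothesis, P(data | H) works out to: P(data | bag A) = (1/12)(1/12)(11/12)(1/12)(1/12) = 4.4207e-05; P(data | bag B) = (8/11)(8/11)(3/11)(8/11)(8/11) = 0.076299.
Multiplying each by its prior: 2/3 · 4.4207e-05 = 2.9471e-05, 1/3 · 0.076299 = 0.025433; summing to 0.025462.
Normalising, the posterior is P(bag A | data) = 0.0011574, P(bag B | data) = 0.99884.
So P(red next | data) = Σ P(red next | H) P(H | data) = (11/12)(0.0011574) + (3/11)(0.99884) = 0.27347.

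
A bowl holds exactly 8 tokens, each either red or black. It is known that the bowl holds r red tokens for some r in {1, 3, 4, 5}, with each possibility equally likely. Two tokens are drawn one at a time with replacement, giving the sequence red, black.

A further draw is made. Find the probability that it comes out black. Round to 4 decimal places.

0.5495

Compute the likelihood of the observed sequence for each case: P(data | r = 1) = (1/8)(7/8) = 7/64; P(data | r = 3) = (3/8)(5/8) = 15/64; P(data | r = 4) = (4/8)(4/8) = 1/4; P(data | r = 5) = (5/8)(3/8) = 15/64.
Multiplying each by its prior: 1/4 · 7/64 = 7/256, 1/4 · 15/64 = 15/256, 1/4 · 1/4 = 1/16, 1/4 · 15/64 = 15/256; with total 53/256.
The posterior is then P(r = 1 | data) = 7/53, P(r = 3 | data) = 15/53, P(r = 4 | data) = 16/53, P(r = 5 | data) = 15/53.
Averaging over the posterior, P(black next | data) = (7/8)(7/53) + (5/8)(15/53) + (1/2)(16/53) + (3/8)(15/53) = 233/424.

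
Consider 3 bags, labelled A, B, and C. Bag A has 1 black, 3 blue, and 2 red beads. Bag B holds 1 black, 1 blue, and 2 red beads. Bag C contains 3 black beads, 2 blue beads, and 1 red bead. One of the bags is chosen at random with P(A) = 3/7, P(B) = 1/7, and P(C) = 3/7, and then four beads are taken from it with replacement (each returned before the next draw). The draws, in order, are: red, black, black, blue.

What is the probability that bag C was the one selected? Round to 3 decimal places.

Under each hypothesis, the probability of the observed sequence is: P(data | bag A) = (2/6)(1/6)(1/6)(3/6) = 0.0046296; P(data | bag B) = (2/4)(1/4)(1/4)(1/4) = 0.0078125; P(data | bag C) = (1/6)(3/6)(3/6)(2/6) = 0.013889.
Weighting by the prior gives 3/7 · 0.0046296 = 0.0019841, 1/7 · 0.0078125 = 0.0011161, 3/7 · 0.013889 = 0.0059524; summing to 0.0090526.
Hence P(bag C | data) = (0.0059524) / (0.0090526) = 0.65753.

0.658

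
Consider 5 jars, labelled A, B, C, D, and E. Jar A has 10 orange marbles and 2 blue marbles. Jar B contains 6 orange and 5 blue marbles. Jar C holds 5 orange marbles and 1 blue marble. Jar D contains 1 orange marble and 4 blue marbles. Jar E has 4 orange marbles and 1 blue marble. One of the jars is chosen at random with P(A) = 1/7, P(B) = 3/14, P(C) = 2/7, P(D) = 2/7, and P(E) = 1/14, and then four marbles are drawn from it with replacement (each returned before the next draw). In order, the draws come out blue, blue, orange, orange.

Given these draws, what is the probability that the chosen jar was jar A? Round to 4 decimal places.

0.0901

For each hypothesis, P(data | H) works out to: P(data | jar A) = (2/12)(2/12)(10/12)(10/12) = 0.01929; P(data | jar B) = (5/11)(5/11)(6/11)(6/11) = 0.061471; P(data | jar C) = (1/6)(1/6)(5/6)(5/6) = 0.01929; P(data | jar D) = (4/5)(4/5)(1/5)(1/5) = 0.0256; P(data | jar E) = (1/5)(1/5)(4/5)(4/5) = 0.0256.
Weighting by the prior gives 1/7 · 0.01929 = 0.0027557, 3/14 · 0.061471 = 0.013172, 2/7 · 0.01929 = 0.0055115, 2/7 · 0.0256 = 0.0073143, 1/14 · 0.0256 = 0.0018286; summing to 0.030582.
By Bayes' rule, P(jar A | data) = (0.0027557) / (0.030582) = 0.090108.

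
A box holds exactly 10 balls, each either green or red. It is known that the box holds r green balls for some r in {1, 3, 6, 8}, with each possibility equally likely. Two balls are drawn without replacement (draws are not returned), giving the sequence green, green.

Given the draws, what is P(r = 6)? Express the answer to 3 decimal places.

Under each hypothesis, the probability of the observed sequence is: P(data | r = 1) = (1/10)(0/9) = 0; P(data | r = 3) = (3/10)(2/9) = 1/15; P(data | r = 6) = (6/10)(5/9) = 1/3; P(data | r = 8) = (8/10)(7/9) = 28/45.
Weighting by the prior gives 1/4 · 0 = 0, 1/4 · 1/15 = 1/60, 1/4 · 1/3 = 1/12, 1/4 · 28/45 = 7/45; these sum to 23/90.
Hence P(r = 6 | data) = (1/12) / (23/90) = 15/46.

0.326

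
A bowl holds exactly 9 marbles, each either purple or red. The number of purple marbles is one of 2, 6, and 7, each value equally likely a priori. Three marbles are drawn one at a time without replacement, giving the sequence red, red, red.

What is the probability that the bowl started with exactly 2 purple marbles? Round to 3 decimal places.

0.972

Under each hypothesis, the probability of the observed sequence is: P(data | r = 2) = (7/9)(6/8)(5/7) = 5/12; P(data | r = 6) = (3/9)(2/8)(1/7) = 1/84; P(data | r = 7) = (2/9)(1/8)(0/7) = 0.
Multiplying each by its prior: 1/3 · 5/12 = 5/36, 1/3 · 1/84 = 1/252, 1/3 · 0 = 0; summing to 1/7.
Therefore the posterior P(r = 2 | data) = (5/36) / (1/7) = 35/36.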